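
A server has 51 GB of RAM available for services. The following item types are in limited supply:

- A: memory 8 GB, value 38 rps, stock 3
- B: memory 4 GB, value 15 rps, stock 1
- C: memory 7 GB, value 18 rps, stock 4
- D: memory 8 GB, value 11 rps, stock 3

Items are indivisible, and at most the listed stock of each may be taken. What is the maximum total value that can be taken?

183 rps

Best selections within memory 51 and stock limits:
- 3×A + 1×B + 3×C: memory 49, value 183
- 3×A + 1×B + 2×C + 1×D: memory 50, value 176
Best: 183 rps.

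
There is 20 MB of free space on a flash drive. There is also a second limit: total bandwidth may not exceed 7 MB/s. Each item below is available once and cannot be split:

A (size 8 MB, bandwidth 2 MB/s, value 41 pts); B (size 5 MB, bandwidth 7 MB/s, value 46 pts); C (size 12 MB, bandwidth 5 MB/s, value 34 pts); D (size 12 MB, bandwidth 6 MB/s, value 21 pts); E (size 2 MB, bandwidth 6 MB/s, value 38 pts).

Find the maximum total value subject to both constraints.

Feasible sets respecting both limits:
- A+C: size 20, bandwidth 7, value 75
- B: size 5, bandwidth 7, value 46
- A: size 8, bandwidth 2, value 41
Best: 75 pts.

75 pts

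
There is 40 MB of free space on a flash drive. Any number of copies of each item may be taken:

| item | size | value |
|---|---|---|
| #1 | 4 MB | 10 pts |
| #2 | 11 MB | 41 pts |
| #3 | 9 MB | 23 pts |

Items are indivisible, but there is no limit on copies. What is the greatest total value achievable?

133 pts

Best value-per-unit is #2 at 41/11; filling with it alone gives 3×41 = 123.
Optimal mix: 1×#1 + 3×#2 → size 37, value 133.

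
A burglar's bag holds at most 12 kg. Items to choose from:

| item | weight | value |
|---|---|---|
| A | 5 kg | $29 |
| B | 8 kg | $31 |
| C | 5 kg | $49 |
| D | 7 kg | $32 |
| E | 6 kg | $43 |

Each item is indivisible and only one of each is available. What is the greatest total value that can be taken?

This is a 0/1 knapsack; check combinations near the capacity.
- C+E: weight 5+6=11, value 49+43=92
- C+D: weight 5+7=12, value 49+32=81
- A+C: weight 5+5=10, value 29+49=78
Best: $92.

$92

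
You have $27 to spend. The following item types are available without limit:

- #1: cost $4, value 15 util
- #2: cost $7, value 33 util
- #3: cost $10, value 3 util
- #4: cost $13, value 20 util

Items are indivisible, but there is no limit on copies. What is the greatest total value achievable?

114 util

Best value-per-unit is #2 at 33/7; filling with it alone gives 3×33 = 99.
Optimal mix: 1×#1 + 3×#2 → cost 25, value 114.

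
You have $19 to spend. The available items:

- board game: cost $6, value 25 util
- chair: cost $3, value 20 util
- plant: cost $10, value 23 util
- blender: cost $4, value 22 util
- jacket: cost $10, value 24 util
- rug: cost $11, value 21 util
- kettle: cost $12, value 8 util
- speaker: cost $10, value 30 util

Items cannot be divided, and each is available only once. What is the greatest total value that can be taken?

Check high-value combinations within $19:
- board game+chair+speaker: cost 6+3+10=19, value 25+20+30=75
- chair+blender+speaker: cost 3+4+10=17, value 20+22+30=72
- board game+chair+jacket: cost 6+3+10=19, value 25+20+24=69
- board game+chair+plant: cost 6+3+10=19, value 25+20+23=68
Best: 75 util.

75 util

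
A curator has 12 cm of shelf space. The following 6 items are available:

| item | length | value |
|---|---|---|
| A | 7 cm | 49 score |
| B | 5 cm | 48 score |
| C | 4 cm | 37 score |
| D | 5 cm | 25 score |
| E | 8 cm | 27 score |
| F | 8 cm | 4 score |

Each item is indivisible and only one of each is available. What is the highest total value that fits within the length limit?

Check high-value combinations within 12 cm:
- A+B: length 7+5=12, value 49+48=97
- A+C: length 7+4=11, value 49+37=86
- B+C: length 5+4=9, value 48+37=85
Best: 97 score.

97 score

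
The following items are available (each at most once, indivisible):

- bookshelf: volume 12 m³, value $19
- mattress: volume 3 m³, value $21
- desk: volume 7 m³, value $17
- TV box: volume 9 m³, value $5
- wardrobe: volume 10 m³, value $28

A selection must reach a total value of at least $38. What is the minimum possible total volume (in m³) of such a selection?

Subsets with value ≥ 38, sorted by total volume:
- mattress+desk: volume 10, value 38
- mattress+wardrobe: volume 13, value 49
- bookshelf+mattress: volume 15, value 40
- desk+wardrobe: volume 17, value 45
Minimum volume: 10 m³.

10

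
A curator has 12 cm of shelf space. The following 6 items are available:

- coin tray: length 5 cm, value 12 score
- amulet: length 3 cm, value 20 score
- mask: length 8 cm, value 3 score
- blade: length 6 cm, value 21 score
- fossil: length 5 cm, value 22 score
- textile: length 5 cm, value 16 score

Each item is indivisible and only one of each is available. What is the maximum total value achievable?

Check high-value combinations within 12 cm:
- blade+fossil: length 6+5=11, value 21+22=43
- amulet+fossil: length 3+5=8, value 20+22=42
- amulet+blade: length 3+6=9, value 20+21=41
- fossil+textile: length 5+5=10, value 22+16=38
Best: 43 score.

43 score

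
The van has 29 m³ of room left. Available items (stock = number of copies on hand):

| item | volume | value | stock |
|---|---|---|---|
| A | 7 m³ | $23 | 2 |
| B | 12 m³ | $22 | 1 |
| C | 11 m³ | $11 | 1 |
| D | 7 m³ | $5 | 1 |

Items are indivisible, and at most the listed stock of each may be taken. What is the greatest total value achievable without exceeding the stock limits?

Top feasible selections:
- 2×A + 1×B: volume 26, value 68
- 2×A + 1×C: volume 25, value 57
Best: $68.

$68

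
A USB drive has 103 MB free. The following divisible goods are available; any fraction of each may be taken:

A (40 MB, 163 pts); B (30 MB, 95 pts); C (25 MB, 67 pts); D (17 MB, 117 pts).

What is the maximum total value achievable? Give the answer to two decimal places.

Take in order of value per unit:
- D (117/17 per unit): all 17 → value 117, running total 117.00
- A (163/40 per unit): all 40 → value 163, running total 280.00
- B (95/30 per unit): all 30 → value 95, running total 375.00
- C (67/25 per unit): 16 of 25 → value 16×67/25 = 42.8800, running total 417.88
Total 417.88.

417.88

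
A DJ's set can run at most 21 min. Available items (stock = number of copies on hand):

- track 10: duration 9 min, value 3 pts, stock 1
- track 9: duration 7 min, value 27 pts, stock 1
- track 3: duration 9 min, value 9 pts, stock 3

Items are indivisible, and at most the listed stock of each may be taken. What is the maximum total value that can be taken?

Top feasible selections:
- 1×track 9 + 1×track 3: duration 16, value 36
- 1×track 10 + 1×track 9: duration 16, value 30
- 1×track 9: duration 7, value 27
- 2×track 3: duration 18, value 18
Best: 36 pts.

36 pts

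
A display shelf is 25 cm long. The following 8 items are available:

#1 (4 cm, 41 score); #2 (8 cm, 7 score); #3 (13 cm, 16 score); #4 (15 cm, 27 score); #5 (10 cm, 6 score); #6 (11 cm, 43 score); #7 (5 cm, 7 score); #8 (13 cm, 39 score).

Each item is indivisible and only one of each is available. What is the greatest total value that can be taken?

This is a 0/1 knapsack; check combinations near the capacity.
- #1+#6+#7: length 4+11+5=20, value 41+43+7=91
- #1+#2+#6: length 4+8+11=23, value 41+7+43=91
- #1+#5+#6: length 4+10+11=25, value 41+6+43=90
Best: 91 score.

91 score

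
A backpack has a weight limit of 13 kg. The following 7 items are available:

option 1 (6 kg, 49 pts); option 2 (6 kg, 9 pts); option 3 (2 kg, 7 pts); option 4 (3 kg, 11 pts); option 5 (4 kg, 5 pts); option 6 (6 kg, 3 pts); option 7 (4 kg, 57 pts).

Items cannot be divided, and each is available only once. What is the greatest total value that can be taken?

This is a 0/1 knapsack; check combinations near the capacity.
- option 1+option 4+option 7: weight 6+3+4=13, value 49+11+57=117
- option 1+option 3+option 7: weight 6+2+4=12, value 49+7+57=113
- option 1+option 7: weight 6+4=10, value 49+57=106
Best: 117 pts.

117 pts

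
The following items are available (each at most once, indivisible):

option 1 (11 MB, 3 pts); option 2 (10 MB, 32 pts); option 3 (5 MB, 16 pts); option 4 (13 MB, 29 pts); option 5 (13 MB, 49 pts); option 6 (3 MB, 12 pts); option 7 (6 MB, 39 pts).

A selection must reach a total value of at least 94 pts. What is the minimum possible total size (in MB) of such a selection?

Subsets with value ≥ 94, sorted by total size:
- option 5+option 6+option 7: size 22, value 100
- option 3+option 5+option 7: size 24, value 104
- option 2+option 3+option 6+option 7: size 24, value 99
- option 3+option 5+option 6+option 7: size 27, value 116
Minimum size: 22 MB.

22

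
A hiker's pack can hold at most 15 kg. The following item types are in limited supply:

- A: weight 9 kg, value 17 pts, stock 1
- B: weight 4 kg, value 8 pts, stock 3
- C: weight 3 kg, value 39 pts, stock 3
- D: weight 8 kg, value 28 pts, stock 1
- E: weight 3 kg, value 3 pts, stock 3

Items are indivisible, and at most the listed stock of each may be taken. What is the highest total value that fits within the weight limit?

125 pts

Top feasible selections:
- 1×B + 3×C: weight 13, value 125
- 3×C + 2×E: weight 15, value 123
- 3×C + 1×E: weight 12, value 120
- 3×C: weight 9, value 117
Best: 125 pts.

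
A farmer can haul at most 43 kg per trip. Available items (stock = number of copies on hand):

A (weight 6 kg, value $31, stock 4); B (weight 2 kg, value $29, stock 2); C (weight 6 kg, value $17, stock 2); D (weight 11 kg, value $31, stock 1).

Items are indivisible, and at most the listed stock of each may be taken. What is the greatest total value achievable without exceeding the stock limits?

$216

Best selections within weight 43 and stock limits:
- 4×A + 2×B + 2×C: weight 40, value 216
- 4×A + 2×B + 1×D: weight 39, value 213
- 4×A + 1×B + 1×C + 1×D: weight 43, value 201
- 4×A + 2×B + 1×C: weight 34, value 199
Best: $216.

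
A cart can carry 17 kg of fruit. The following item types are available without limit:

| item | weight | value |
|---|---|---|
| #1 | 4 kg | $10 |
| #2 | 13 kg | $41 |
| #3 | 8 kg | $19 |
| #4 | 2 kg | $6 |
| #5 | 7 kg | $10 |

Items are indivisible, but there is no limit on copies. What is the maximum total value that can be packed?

Best value-per-unit is #2 at 41/13; filling with it alone gives 1×41 = 41.
Optimal mix: 1×#2 + 2×#4 → weight 17, value 53.

$53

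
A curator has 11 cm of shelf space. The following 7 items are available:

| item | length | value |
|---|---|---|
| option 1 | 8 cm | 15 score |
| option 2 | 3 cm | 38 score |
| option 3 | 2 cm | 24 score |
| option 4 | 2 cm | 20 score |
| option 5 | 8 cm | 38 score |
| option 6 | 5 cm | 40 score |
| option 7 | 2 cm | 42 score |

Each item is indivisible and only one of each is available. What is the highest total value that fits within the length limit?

126 score

This is a 0/1 knapsack; check combinations near the capacity.
- option 3+option 4+option 6+option 7: length 2+2+5+2=11, value 24+20+40+42=126
- option 2+option 3+option 4+option 7: length 3+2+2+2=9, value 38+24+20+42=124
- option 2+option 6+option 7: length 3+5+2=10, value 38+40+42=120
- option 3+option 6+option 7: length 2+5+2=9, value 24+40+42=106
Best: 126 score.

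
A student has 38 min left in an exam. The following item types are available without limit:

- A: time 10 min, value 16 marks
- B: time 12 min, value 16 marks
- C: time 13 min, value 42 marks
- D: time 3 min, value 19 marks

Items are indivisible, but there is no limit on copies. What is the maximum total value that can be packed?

Best value-per-unit is D at 19/3, and filling with it alone uses time 12×3=36. No mix of the others beats 12×19 = 228.

228 marks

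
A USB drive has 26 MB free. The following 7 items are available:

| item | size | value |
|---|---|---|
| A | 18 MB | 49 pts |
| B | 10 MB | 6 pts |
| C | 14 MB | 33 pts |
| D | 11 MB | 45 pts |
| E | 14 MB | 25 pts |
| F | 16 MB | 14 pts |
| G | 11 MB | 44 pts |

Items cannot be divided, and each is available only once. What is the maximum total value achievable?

Check high-value combinations within 26 MB:
- D+G: size 11+11=22, value 45+44=89
- C+D: size 14+11=25, value 33+45=78
- C+G: size 14+11=25, value 33+44=77
- D+E: size 11+14=25, value 45+25=70
- E+G: size 14+11=25, value 25+44=69
Best: 89 pts.

89 pts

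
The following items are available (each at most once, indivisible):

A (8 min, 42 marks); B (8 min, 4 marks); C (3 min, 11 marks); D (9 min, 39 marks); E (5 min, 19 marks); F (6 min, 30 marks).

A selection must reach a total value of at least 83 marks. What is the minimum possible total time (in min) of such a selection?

17

Subsets with value ≥ 83, sorted by total time:
- A+C+F: time 17, value 83
- A+E+F: time 19, value 91
Minimum time: 17 min.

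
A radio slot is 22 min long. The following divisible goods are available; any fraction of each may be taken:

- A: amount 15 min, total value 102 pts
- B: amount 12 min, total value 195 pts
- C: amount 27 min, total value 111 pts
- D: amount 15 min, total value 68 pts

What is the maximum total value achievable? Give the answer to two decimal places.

Take in order of value per unit:
- B (195/12 per unit): all 12 → value 195, running total 195.00
- A (102/15 per unit): 10 of 15 → value 10×102/15 = 68.0000, running total 263.00
Total 263.00.

263.00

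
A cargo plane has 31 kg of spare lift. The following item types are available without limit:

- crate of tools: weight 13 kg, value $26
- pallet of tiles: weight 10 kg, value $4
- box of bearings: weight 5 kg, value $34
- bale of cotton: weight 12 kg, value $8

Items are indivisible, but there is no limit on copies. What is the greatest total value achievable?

$204

Best value-per-unit is box of bearings at 34/5, and filling with it alone uses weight 6×5=30. No mix of the others beats 6×34 = 204.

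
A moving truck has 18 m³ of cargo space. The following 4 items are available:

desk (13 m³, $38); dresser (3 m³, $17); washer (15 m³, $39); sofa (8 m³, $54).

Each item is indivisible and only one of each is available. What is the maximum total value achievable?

$71

Check high-value combinations within 18 m³:
- dresser+sofa: volume 3+8=11, value 17+54=71
- dresser+washer: volume 3+15=18, value 17+39=56
- desk+dresser: volume 13+3=16, value 38+17=55
Best: $71.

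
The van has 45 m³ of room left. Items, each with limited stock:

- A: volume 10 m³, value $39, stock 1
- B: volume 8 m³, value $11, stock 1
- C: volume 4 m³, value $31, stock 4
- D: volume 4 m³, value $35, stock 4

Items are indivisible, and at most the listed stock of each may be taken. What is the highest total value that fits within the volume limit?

$303

Top feasible selections:
- 1×A + 4×C + 4×D: volume 42, value 303
- 1×B + 4×C + 4×D: volume 40, value 275
- 1×A + 3×C + 4×D: volume 38, value 272
Best: $303.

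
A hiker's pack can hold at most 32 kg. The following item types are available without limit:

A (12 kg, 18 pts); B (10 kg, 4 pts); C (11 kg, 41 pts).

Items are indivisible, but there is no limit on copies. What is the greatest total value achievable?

Best value-per-unit is C at 41/11; filling with it alone gives 2×41 = 82.
Optimal mix: 1×B + 2×C → weight 32, value 86.

86 pts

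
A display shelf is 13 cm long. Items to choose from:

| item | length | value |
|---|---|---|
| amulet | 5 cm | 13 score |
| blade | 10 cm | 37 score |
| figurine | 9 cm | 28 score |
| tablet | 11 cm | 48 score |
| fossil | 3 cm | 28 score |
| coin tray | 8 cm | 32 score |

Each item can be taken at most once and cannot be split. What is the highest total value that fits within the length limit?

65 score

Check high-value combinations within 13 cm:
- blade+fossil: length 10+3=13, value 37+28=65
- fossil+coin tray: length 3+8=11, value 28+32=60
- figurine+fossil: length 9+3=12, value 28+28=56
Best: 65 score.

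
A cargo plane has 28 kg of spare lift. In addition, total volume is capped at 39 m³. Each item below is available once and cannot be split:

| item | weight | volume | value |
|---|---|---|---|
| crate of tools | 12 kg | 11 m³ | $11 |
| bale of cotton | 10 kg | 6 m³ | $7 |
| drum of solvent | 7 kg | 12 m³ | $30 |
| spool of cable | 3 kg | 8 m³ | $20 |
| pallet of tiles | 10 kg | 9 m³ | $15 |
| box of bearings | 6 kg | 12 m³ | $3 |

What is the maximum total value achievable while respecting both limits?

Feasible sets respecting both limits:
- drum of solvent+spool of cable+pallet of tiles: weight 20, volume 29, value 65
- crate of tools+drum of solvent+spool of cable: weight 22, volume 31, value 61
- bale of cotton+drum of solvent+spool of cable+box of bearings: weight 26, volume 38, value 60
Best: $65.

$65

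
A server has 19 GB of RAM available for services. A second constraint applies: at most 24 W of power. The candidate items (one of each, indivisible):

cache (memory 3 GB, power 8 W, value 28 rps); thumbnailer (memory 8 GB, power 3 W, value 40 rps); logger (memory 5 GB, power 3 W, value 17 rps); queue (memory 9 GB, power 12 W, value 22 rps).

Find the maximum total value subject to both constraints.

85 rps

Feasible sets respecting both limits:
- cache+thumbnailer+logger: memory 16, power 14, value 85
- cache+thumbnailer: memory 11, power 11, value 68
- cache+logger+queue: memory 17, power 23, value 67
- thumbnailer+queue: memory 17, power 15, value 62
Best: 85 rps.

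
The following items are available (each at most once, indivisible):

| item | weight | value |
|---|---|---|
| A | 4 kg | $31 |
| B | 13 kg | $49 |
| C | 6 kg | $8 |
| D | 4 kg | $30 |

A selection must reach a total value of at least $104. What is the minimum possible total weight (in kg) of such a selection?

Subsets with value ≥ 104, sorted by total weight:
- A+B+D: weight 21, value 110
- A+B+C+D: weight 27, value 118
Minimum weight: 21 kg.

21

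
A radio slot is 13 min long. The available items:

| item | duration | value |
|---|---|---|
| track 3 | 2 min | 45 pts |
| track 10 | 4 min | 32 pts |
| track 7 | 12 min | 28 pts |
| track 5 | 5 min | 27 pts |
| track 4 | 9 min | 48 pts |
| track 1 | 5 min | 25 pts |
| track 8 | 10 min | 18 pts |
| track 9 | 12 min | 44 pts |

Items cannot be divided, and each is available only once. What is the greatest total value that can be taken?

104 pts

This is a 0/1 knapsack; check combinations near the capacity.
- track 3+track 10+track 5: duration 2+4+5=11, value 45+32+27=104
- track 3+track 10+track 1: duration 2+4+5=11, value 45+32+25=102
- track 3+track 5+track 1: duration 2+5+5=12, value 45+27+25=97
- track 3+track 4: duration 2+9=11, value 45+48=93
Best: 104 pts.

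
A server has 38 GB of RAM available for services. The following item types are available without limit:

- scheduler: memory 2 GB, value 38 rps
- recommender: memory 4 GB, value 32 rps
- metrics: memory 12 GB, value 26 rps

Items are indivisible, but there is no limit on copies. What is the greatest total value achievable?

722 rps

Best value-per-unit is scheduler at 38/2, and filling with it alone uses memory 19×2=38. No mix of the others beats 19×38 = 722.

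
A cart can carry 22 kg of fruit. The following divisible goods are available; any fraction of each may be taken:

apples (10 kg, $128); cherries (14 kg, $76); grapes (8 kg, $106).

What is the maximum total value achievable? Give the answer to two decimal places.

Take in order of value per unit:
- grapes (106/8 per unit): all 8 → value 106, running total 106.00
- apples (128/10 per unit): all 10 → value 128, running total 234.00
- cherries (76/14 per unit): 4 of 14 → value 4×76/14 = 21.7143, running total 255.71
Total 255.71.

255.71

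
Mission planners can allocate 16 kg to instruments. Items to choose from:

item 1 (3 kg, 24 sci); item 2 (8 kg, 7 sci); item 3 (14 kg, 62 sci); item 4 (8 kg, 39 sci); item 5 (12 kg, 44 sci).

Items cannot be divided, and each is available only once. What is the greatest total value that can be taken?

Check high-value combinations within 16 kg:
- item 1+item 5: mass 3+12=15, value 24+44=68
- item 1+item 4: mass 3+8=11, value 24+39=63
- item 3: mass 14, value 62
- item 2+item 4: mass 8+8=16, value 7+39=46
Best: 68 sci.

68 sci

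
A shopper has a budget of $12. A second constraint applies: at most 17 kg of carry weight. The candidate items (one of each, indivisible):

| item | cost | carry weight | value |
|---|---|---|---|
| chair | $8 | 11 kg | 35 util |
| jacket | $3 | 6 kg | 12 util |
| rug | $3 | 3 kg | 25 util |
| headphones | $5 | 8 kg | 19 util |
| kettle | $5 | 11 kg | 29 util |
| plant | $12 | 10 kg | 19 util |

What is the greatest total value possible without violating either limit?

Feasible sets respecting both limits:
- chair+rug: cost 11, carry weight 14, value 60
- jacket+rug+headphones: cost 11, carry weight 17, value 56
- rug+kettle: cost 8, carry weight 14, value 54
- chair+jacket: cost 11, carry weight 17, value 47
Best: 60 util.

60 util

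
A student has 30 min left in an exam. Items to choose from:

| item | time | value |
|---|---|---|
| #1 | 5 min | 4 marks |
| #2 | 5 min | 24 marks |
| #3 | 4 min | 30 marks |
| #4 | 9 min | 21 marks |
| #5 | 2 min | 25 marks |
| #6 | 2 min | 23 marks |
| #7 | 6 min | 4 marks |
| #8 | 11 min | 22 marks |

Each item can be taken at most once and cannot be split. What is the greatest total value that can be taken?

Check high-value combinations within 30 min:
- #1+#2+#3+#5+#6+#8: time 5+5+4+2+2+11=29, value 4+24+30+25+23+22=128
- #2+#3+#5+#6+#7+#8: time 5+4+2+2+6+11=30, value 24+30+25+23+4+22=128
- #1+#2+#3+#4+#5+#6: time 5+5+4+9+2+2=27, value 4+24+30+21+25+23=127
Best: 128 marks.

128 marks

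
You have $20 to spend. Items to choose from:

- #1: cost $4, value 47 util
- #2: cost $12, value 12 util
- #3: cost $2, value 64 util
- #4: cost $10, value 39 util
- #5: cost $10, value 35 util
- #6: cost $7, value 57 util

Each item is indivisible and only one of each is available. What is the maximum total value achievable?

168 util

Check high-value combinations within $20:
- #1+#3+#6: cost 4+2+7=13, value 47+64+57=168
- #3+#4+#6: cost 2+10+7=19, value 64+39+57=160
- #3+#5+#6: cost 2+10+7=19, value 64+35+57=156
- #1+#3+#4: cost 4+2+10=16, value 47+64+39=150
Best: 168 util.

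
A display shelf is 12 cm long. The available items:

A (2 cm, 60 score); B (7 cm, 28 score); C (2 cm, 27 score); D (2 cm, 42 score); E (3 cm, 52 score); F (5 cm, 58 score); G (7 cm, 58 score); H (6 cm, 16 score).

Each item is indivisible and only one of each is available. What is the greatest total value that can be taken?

Check high-value combinations within 12 cm:
- A+D+E+F: length 2+2+3+5=12, value 60+42+52+58=212
- A+C+E+F: length 2+2+3+5=12, value 60+27+52+58=197
- A+C+D+F: length 2+2+2+5=11, value 60+27+42+58=187
- A+C+D+E: length 2+2+2+3=9, value 60+27+42+52=181
- C+D+E+F: length 2+2+3+5=12, value 27+42+52+58=179
Best: 212 score.

212 score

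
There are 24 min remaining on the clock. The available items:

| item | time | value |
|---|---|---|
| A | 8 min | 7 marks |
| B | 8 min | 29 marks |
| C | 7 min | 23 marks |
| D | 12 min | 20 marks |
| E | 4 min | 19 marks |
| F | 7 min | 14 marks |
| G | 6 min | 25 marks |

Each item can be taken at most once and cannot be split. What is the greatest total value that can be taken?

Check high-value combinations within 24 min:
- C+E+F+G: time 7+4+7+6=24, value 23+19+14+25=81
- B+C+G: time 8+7+6=21, value 29+23+25=77
- B+E+G: time 8+4+6=18, value 29+19+25=73
- B+C+E: time 8+7+4=19, value 29+23+19=71
- B+F+G: time 8+7+6=21, value 29+14+25=68
Best: 81 marks.

81 marks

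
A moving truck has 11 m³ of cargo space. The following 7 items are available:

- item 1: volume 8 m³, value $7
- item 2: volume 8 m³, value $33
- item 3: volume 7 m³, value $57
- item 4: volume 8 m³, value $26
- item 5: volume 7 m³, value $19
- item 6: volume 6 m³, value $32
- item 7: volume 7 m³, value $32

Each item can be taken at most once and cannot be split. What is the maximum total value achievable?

This is a 0/1 knapsack; check combinations near the capacity.
- item 3: volume 7, value 57
- item 2: volume 8, value 33
- item 6: volume 6, value 32
Best: $57.

$57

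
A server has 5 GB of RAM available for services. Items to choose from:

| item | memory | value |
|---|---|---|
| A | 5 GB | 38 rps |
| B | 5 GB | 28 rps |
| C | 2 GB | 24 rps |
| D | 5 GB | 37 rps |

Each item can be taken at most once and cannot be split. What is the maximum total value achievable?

Check high-value combinations within 5 GB:
- A: memory 5, value 38
- D: memory 5, value 37
- B: memory 5, value 28
Best: 38 rps.

38 rps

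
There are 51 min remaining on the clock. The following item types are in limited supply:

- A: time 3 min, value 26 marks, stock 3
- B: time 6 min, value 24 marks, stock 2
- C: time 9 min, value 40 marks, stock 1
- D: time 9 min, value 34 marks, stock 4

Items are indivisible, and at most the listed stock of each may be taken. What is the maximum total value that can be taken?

Best selections within time 51 and stock limits:
- 3×A + 1×B + 1×C + 3×D: time 51, value 244
- 3×A + 1×B + 4×D: time 51, value 238
Best: 244 marks.

244 marks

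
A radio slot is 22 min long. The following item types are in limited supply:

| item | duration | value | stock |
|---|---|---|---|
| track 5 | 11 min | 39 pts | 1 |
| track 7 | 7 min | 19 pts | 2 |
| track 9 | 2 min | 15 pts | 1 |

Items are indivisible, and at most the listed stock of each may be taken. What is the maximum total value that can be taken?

Top feasible selections:
- 1×track 5 + 1×track 7 + 1×track 9: duration 20, value 73
- 1×track 5 + 1×track 7: duration 18, value 58
- 1×track 5 + 1×track 9: duration 13, value 54
- 2×track 7 + 1×track 9: duration 16, value 53
Best: 73 pts.

73 pts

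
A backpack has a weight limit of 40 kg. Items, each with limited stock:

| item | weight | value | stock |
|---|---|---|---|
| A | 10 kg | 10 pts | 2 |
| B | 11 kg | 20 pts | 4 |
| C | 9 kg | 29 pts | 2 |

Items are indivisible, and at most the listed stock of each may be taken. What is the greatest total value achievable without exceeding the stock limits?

98 pts

Best selections within weight 40 and stock limits:
- 2×B + 2×C: weight 40, value 98
- 1×A + 1×B + 2×C: weight 39, value 88
- 1×B + 2×C: weight 29, value 78
Best: 98 pts.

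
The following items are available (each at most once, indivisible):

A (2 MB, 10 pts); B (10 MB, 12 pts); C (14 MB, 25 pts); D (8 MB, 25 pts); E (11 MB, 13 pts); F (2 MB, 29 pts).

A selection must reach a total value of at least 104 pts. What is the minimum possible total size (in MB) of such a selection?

45

Subsets with value ≥ 104, sorted by total size:
- B+C+D+E+F: size 45, value 104
- A+B+C+D+E+F: size 47, value 114
Minimum size: 45 MB.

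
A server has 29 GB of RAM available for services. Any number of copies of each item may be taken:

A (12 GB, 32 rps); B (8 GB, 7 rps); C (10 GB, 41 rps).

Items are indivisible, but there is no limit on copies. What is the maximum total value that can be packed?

Best value-per-unit is C at 41/10; filling with it alone gives 2×41 = 82.
Optimal mix: 1×B + 2×C → memory 28, value 89.

89 rps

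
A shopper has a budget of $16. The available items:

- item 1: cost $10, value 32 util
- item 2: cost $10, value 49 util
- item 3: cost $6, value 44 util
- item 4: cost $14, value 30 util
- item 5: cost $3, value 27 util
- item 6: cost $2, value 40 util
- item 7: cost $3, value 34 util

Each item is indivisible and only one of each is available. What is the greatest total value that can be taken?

145 util

Check high-value combinations within $16:
- item 3+item 5+item 6+item 7: cost 6+3+2+3=14, value 44+27+40+34=145
- item 2+item 6+item 7: cost 10+2+3=15, value 49+40+34=123
- item 3+item 6+item 7: cost 6+2+3=11, value 44+40+34=118
Best: 145 util.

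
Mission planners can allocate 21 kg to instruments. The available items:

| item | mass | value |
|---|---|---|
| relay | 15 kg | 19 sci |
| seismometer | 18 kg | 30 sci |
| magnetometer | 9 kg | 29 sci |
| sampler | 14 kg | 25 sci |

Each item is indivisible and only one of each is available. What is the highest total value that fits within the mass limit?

30 sci

Check high-value combinations within 21 kg:
- seismometer: mass 18, value 30
- magnetometer: mass 9, value 29
- sampler: mass 14, value 25
- relay: mass 15, value 19
Best: 30 sci.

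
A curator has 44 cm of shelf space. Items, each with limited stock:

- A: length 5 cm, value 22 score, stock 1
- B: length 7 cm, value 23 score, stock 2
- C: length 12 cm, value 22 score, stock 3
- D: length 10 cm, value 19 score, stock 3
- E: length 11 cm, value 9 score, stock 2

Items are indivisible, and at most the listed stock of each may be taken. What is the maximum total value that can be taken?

112 score

Top feasible selections:
- 1×A + 2×B + 2×C: length 43, value 112
- 1×A + 2×B + 1×C + 1×D: length 41, value 109
- 1×A + 2×B + 2×D: length 39, value 106
- 1×A + 1×B + 1×C + 2×D: length 44, value 105
Best: 112 score.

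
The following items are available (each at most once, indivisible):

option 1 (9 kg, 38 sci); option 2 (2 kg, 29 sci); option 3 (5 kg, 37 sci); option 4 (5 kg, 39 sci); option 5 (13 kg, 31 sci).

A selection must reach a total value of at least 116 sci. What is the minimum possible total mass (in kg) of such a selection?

21

Subsets with value ≥ 116, sorted by total mass:
- option 1+option 2+option 3+option 4: mass 21, value 143
- option 2+option 3+option 4+option 5: mass 25, value 136
Minimum mass: 21 kg.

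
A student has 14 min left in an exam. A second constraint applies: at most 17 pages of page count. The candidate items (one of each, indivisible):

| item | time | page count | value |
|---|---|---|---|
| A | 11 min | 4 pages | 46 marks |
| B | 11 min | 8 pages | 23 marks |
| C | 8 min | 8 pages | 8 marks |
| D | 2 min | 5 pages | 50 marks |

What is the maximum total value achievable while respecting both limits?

96 marks

Feasible sets respecting both limits:
- A+D: time 13, page count 9, value 96
- B+D: time 13, page count 13, value 73
- C+D: time 10, page count 13, value 58
Best: 96 marks.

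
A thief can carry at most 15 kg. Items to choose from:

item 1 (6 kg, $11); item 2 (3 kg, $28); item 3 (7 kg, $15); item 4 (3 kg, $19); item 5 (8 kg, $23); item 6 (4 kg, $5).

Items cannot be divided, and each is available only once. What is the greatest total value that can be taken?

$70

Check high-value combinations within 15 kg:
- item 2+item 4+item 5: weight 3+3+8=14, value 28+19+23=70
- item 2+item 3+item 4: weight 3+7+3=13, value 28+15+19=62
- item 1+item 2+item 4: weight 6+3+3=12, value 11+28+19=58
Best: $70.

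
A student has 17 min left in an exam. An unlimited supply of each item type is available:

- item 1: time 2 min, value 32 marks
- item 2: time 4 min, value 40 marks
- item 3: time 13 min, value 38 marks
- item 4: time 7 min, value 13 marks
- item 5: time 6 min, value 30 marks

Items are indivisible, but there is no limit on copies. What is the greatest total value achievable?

Best value-per-unit is item 1 at 32/2, and filling with it alone uses time 8×2=16. No mix of the others beats 8×32 = 256.

256 marks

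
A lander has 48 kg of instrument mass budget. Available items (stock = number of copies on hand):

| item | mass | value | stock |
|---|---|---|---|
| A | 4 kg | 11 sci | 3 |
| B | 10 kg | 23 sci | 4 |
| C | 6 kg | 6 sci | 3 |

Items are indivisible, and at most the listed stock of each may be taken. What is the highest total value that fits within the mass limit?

Best selections within mass 48 and stock limits:
- 2×A + 4×B: mass 48, value 114
- 3×A + 3×B + 1×C: mass 48, value 108
- 1×A + 4×B: mass 44, value 103
Best: 114 sci.

114 sci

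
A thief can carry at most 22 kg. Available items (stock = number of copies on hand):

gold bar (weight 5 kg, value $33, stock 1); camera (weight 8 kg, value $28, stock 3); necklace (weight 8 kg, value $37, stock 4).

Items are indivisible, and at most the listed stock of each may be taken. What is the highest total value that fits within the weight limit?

Top feasible selections:
- 1×gold bar + 2×necklace: weight 21, value 107
- 1×gold bar + 1×camera + 1×necklace: weight 21, value 98
Best: $107.

$107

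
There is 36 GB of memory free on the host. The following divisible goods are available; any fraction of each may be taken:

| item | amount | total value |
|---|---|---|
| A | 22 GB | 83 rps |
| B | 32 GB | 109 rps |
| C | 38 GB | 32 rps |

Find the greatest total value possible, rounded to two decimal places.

130.69

Take in order of value per unit:
- A (83/22 per unit): all 22 → value 83, running total 83.00
- B (109/32 per unit): 14 of 32 → value 14×109/32 = 47.6875, running total 130.69
Total 130.69.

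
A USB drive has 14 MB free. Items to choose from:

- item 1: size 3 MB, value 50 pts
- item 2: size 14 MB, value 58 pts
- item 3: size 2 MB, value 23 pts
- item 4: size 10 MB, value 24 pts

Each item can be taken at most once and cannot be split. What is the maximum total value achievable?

Check high-value combinations within 14 MB:
- item 1+item 4: size 3+10=13, value 50+24=74
- item 1+item 3: size 3+2=5, value 50+23=73
- item 2: size 14, value 58
- item 1: size 3, value 50
Best: 74 pts.

74 pts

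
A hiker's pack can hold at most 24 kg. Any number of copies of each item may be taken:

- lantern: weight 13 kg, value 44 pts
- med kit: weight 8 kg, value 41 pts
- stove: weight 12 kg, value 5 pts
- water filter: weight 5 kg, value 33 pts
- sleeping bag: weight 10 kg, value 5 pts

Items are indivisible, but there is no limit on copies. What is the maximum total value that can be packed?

140 pts

Best value-per-unit is water filter at 33/5; filling with it alone gives 4×33 = 132.
Optimal mix: 1×med kit + 3×water filter → weight 23, value 140.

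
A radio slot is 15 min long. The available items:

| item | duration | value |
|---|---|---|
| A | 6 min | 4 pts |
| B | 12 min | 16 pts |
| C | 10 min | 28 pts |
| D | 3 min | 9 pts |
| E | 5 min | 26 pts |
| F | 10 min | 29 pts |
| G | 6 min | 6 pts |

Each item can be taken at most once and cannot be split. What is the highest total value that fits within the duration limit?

55 pts

Check high-value combinations within 15 min:
- E+F: duration 5+10=15, value 26+29=55
- C+E: duration 10+5=15, value 28+26=54
- D+E+G: duration 3+5+6=14, value 9+26+6=41
- A+D+E: duration 6+3+5=14, value 4+9+26=39
Best: 55 pts.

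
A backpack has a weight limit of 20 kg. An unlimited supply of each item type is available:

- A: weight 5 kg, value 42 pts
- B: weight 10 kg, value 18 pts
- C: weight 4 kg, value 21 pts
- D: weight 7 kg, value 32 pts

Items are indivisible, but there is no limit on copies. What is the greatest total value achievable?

Best value-per-unit is A at 42/5, and filling with it alone uses weight 4×5=20. No mix of the others beats 4×42 = 168.

168 pts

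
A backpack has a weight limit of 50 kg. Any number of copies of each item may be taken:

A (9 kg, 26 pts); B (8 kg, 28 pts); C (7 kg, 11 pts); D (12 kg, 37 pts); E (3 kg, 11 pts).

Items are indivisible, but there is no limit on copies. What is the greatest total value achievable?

182 pts

Best value-per-unit is E at 11/3; filling with it alone gives 16×11 = 176.
Optimal mix: 1×B + 14×E → weight 50, value 182.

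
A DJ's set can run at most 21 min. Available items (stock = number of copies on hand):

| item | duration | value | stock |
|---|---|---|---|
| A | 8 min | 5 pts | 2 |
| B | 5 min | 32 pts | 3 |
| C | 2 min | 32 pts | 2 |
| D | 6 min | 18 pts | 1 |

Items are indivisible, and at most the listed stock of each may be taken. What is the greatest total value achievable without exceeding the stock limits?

Best selections within duration 21 and stock limits:
- 3×B + 2×C: duration 19, value 160
- 2×B + 2×C + 1×D: duration 20, value 146
- 2×B + 2×C: duration 14, value 128
- 3×B + 1×C: duration 17, value 128
Best: 160 pts.

160 pts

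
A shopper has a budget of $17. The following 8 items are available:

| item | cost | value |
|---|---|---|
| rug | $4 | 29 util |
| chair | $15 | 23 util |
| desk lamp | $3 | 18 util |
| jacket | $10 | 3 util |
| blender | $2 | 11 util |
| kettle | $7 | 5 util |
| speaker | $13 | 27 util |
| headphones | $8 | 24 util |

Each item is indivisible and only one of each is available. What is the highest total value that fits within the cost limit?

This is a 0/1 knapsack; check combinations near the capacity.
- rug+desk lamp+blender+headphones: cost 4+3+2+8=17, value 29+18+11+24=82
- rug+desk lamp+headphones: cost 4+3+8=15, value 29+18+24=71
- rug+blender+headphones: cost 4+2+8=14, value 29+11+24=64
- rug+desk lamp+blender+kettle: cost 4+3+2+7=16, value 29+18+11+5=63
- rug+desk lamp+blender: cost 4+3+2=9, value 29+18+11=58
Best: 82 util.

82 util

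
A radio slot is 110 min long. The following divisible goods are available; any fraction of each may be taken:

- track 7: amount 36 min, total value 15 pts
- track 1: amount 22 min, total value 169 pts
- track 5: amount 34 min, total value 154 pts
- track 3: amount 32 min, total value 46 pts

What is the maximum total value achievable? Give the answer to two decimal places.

Take in order of value per unit:
- track 1 (169/22 per unit): all 22 → value 169, running total 169.00
- track 5 (154/34 per unit): all 34 → value 154, running total 323.00
- track 3 (46/32 per unit): all 32 → value 46, running total 369.00
- track 7 (15/36 per unit): 22 of 36 → value 22×15/36 = 9.1667, running total 378.17
Total 378.17.

378.17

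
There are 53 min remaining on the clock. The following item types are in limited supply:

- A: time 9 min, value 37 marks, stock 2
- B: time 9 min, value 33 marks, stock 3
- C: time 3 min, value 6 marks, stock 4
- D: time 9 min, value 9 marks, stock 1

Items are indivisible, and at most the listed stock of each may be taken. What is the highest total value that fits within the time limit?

Top feasible selections:
- 2×A + 3×B + 2×C: time 51, value 185
- 2×A + 3×B + 1×C: time 48, value 179
Best: 185 marks.

185 marks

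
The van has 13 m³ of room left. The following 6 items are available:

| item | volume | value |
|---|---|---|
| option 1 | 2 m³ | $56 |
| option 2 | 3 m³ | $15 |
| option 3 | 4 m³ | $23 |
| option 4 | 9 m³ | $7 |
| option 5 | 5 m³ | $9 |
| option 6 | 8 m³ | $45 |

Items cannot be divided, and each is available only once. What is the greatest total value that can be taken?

Check high-value combinations within 13 m³:
- option 1+option 2+option 6: volume 2+3+8=13, value 56+15+45=116
- option 1+option 6: volume 2+8=10, value 56+45=101
- option 1+option 2+option 3: volume 2+3+4=9, value 56+15+23=94
Best: $116.

$116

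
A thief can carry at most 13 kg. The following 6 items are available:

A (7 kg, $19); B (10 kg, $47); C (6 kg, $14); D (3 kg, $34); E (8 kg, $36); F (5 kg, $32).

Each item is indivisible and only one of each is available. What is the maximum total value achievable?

Check high-value combinations within 13 kg:
- B+D: weight 10+3=13, value 47+34=81
- D+E: weight 3+8=11, value 34+36=70
- E+F: weight 8+5=13, value 36+32=68
- D+F: weight 3+5=8, value 34+32=66
Best: $81.

$81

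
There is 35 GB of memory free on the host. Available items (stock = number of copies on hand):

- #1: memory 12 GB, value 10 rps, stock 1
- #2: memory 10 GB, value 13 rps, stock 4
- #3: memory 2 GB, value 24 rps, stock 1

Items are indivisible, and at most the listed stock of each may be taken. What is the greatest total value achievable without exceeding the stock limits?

Top feasible selections:
- 3×#2 + 1×#3: memory 32, value 63
- 1×#1 + 2×#2 + 1×#3: memory 34, value 60
Best: 63 rps.

63 rps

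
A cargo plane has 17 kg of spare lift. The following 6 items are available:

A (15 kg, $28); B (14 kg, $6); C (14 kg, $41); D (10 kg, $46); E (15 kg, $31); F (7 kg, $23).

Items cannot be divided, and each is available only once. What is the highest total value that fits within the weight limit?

$69

Check high-value combinations within 17 kg:
- D+F: weight 10+7=17, value 46+23=69
- D: weight 10, value 46
- C: weight 14, value 41
- E: weight 15, value 31
Best: $69.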